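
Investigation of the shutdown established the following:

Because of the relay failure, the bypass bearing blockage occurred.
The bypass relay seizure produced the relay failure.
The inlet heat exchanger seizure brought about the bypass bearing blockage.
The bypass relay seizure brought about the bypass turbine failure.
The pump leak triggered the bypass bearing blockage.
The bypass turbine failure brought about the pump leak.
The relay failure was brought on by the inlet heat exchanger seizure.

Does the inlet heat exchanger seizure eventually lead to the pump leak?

No

The inlet heat exchanger seizure leads to the relay failure, the bypass bearing blockage; the pump leak is not among them.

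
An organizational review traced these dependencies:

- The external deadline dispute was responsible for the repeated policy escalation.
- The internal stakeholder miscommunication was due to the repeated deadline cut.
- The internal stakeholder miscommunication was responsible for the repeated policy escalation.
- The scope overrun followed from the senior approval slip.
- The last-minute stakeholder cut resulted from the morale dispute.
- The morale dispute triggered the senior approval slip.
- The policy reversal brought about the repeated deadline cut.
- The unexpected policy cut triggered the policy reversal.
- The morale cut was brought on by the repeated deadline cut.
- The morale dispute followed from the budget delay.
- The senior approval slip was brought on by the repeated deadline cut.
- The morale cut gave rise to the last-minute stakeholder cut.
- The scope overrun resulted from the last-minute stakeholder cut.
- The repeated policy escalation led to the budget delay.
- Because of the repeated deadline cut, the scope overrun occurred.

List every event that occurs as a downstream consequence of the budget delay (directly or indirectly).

Direct effects: the morale dispute.
2 steps out: the senior approval slip, the last-minute stakeholder cut.
3 steps out: the scope overrun.
Not reachable from it: the unexpected policy cut, the policy reversal, the repeated deadline cut, the morale cut, the internal stakeholder miscommunication, the repeated policy escalation, the external deadline dispute.

the last-minute stakeholder cut, the morale dispute, the scope overrun, the senior approval slip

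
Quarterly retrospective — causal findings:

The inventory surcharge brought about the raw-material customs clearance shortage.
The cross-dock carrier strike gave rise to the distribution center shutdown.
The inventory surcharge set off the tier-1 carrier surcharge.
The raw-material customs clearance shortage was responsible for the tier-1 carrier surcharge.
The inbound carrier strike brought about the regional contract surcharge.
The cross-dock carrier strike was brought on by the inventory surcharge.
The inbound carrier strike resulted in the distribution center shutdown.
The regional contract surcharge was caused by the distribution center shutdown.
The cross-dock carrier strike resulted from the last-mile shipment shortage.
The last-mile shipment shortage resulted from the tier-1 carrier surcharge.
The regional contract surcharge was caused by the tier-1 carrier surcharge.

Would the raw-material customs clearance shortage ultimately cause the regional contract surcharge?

Yes

There is a causal chain: the raw-material customs clearance shortage → the tier-1 carrier surcharge → the regional contract surcharge.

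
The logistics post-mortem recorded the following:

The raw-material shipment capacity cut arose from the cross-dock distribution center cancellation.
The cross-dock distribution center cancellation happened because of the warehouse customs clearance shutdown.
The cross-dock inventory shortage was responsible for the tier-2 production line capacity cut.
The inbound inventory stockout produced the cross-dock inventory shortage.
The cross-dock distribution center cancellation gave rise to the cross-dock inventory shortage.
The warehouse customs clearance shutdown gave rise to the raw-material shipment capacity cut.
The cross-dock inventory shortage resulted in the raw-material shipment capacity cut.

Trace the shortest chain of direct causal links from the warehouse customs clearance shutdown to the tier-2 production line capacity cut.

the warehouse customs clearance shutdown → the cross-dock distribution center cancellation
the cross-dock distribution center cancellation → the cross-dock inventory shortage
the cross-dock inventory shortage → the tier-2 production line capacity cut
Length: 3 steps.

the warehouse customs clearance shutdown → the cross-dock distribution center cancellation → the cross-dock inventory shortage → the tier-2 production line capacity cut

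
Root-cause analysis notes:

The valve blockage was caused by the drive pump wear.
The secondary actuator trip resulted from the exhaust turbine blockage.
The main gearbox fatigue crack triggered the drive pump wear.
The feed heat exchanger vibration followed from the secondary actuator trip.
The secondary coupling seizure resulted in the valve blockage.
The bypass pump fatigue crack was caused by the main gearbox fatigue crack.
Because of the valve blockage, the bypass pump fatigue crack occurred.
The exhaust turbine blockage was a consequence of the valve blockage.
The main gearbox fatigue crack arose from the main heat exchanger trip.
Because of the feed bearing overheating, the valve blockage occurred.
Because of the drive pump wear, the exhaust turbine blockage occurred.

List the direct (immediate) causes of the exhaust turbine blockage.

Upstream contributors include the feed bearing overheating, the main heat exchanger trip, the secondary coupling seizure, the main gearbox fatigue crack, but only the drive pump wear, the valve blockage feed directly into the exhaust turbine blockage.

the drive pump wear, the valve blockage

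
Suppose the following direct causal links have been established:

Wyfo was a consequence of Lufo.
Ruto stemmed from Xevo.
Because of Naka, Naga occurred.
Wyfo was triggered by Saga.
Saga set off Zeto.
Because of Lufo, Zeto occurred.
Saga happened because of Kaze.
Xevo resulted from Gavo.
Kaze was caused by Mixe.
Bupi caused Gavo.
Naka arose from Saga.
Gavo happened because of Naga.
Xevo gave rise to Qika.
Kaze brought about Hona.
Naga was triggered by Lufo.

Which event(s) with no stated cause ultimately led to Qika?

Tracing upstream from Qika: Qika ← Xevo ← Gavo ← Naga ← Naka ← Saga ← Kaze ← Mixe.
A separate upstream branch: Qika ← Xevo ← Gavo ← Naga ← Lufo.
A separate upstream branch: Qika ← Xevo ← Gavo ← Bupi.
Each of those chain origins has no stated cause.

Bupi, Lufo, Mixe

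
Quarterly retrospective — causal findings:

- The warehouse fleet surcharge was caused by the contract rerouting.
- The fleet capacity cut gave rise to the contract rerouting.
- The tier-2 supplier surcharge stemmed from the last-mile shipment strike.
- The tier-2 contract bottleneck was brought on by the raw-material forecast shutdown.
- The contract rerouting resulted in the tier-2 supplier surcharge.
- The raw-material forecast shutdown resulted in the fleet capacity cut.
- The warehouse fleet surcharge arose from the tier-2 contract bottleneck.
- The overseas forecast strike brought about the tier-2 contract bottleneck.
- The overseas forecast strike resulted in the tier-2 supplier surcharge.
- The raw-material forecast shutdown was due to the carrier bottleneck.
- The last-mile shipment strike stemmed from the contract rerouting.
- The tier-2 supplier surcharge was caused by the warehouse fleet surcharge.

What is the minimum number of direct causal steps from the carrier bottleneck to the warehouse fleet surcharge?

3

Shortest chain: the carrier bottleneck → the raw-material forecast shutdown → the tier-2 contract bottleneck → the warehouse fleet surcharge.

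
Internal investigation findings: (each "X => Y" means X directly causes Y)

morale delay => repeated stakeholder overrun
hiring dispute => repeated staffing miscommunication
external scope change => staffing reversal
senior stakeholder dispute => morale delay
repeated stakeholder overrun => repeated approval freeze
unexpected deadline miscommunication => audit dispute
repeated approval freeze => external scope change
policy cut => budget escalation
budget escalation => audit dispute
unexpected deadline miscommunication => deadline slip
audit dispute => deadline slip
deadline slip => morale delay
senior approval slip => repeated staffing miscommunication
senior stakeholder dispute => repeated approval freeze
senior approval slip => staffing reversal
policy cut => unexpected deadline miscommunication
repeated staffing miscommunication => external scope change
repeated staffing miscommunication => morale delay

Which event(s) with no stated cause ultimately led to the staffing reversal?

the hiring dispute, the policy cut, the senior approval slip, the senior stakeholder dispute

Tracing upstream from the staffing reversal: the staffing reversal ← the external scope change ← the repeated approval freeze ← the repeated stakeholder overrun ← the morale delay ← the deadline slip ← the unexpected deadline miscommunication ← the policy cut.
A separate upstream branch: the staffing reversal ← the external scope change ← the repeated staffing miscommunication ← the hiring dispute.
A separate upstream branch: the staffing reversal ← the external scope change ← the repeated approval freeze ← the senior stakeholder dispute.
A separate upstream branch: the staffing reversal ← the senior approval slip.
Each of those chain origins has no stated cause.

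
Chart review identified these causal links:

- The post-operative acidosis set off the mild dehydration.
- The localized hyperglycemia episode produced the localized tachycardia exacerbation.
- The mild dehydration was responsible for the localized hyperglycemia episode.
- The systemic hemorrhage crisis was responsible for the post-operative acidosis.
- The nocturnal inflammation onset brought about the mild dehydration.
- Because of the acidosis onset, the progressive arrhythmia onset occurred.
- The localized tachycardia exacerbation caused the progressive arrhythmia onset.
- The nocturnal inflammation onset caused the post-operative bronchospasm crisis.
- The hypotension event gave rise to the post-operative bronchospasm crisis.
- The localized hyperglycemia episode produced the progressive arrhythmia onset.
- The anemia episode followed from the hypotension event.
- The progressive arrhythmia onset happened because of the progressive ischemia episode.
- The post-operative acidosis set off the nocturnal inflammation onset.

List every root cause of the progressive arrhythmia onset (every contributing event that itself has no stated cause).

Tracing upstream from the progressive arrhythmia onset: the progressive arrhythmia onset ← the localized hyperglycemia episode ← the mild dehydration ← the post-operative acidosis ← the systemic hemorrhage crisis.
A separate upstream branch: the progressive arrhythmia onset ← the progressive ischemia episode.
A separate upstream branch: the progressive arrhythmia onset ← the acidosis onset.
Each of those chain origins has no stated cause.

the acidosis onset, the progressive ischemia episode, the systemic hemorrhage crisis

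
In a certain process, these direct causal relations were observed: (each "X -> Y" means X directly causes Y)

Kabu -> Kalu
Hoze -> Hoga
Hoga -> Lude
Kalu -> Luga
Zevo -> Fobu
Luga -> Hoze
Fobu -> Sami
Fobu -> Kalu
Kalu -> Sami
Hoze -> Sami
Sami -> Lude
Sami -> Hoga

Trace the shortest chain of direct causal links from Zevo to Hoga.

Zevo → Fobu → Sami → Hoga

Zevo → Fobu
Fobu → Sami
Sami → Hoga
Length: 3 steps.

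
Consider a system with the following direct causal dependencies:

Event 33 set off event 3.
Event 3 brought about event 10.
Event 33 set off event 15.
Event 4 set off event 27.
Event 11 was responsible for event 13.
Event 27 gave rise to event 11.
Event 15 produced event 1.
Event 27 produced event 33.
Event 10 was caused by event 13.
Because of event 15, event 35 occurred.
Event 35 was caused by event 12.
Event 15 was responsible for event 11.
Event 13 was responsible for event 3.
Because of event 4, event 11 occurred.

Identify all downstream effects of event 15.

event 1, event 10, event 11, event 13, event 3, event 35

Direct effects: event 11, event 1, event 35.
2 steps out: event 13.
3 steps out: event 3, event 10.
Not reachable from it: event 4, event 27, event 33, event 12.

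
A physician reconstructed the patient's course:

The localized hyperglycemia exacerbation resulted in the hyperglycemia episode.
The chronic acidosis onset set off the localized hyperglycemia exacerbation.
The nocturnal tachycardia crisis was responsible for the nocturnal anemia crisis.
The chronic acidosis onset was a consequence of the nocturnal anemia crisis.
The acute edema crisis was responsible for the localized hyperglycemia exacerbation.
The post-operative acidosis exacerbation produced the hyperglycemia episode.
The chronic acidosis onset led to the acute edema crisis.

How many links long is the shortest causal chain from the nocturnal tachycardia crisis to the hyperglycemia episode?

4

Shortest chain: the nocturnal tachycardia crisis → the nocturnal anemia crisis → the chronic acidosis onset → the localized hyperglycemia exacerbation → the hyperglycemia episode.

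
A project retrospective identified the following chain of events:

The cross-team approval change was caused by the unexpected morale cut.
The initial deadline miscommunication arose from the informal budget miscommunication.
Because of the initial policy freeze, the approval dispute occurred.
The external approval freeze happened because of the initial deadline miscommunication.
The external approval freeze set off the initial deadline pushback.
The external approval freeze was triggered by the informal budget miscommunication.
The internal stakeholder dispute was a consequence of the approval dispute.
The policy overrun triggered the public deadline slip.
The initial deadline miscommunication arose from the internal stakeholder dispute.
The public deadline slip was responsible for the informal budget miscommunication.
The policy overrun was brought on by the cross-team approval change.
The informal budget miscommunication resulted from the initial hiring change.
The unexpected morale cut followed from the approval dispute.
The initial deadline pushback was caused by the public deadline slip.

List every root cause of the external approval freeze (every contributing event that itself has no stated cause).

the initial hiring change, the initial policy freeze

Tracing upstream from the external approval freeze: the external approval freeze ← the informal budget miscommunication ← the initial hiring change.
A separate upstream branch: the external approval freeze ← the initial deadline miscommunication ← the internal stakeholder dispute ← the approval dispute ← the initial policy freeze.
Each of those chain origins has no stated cause.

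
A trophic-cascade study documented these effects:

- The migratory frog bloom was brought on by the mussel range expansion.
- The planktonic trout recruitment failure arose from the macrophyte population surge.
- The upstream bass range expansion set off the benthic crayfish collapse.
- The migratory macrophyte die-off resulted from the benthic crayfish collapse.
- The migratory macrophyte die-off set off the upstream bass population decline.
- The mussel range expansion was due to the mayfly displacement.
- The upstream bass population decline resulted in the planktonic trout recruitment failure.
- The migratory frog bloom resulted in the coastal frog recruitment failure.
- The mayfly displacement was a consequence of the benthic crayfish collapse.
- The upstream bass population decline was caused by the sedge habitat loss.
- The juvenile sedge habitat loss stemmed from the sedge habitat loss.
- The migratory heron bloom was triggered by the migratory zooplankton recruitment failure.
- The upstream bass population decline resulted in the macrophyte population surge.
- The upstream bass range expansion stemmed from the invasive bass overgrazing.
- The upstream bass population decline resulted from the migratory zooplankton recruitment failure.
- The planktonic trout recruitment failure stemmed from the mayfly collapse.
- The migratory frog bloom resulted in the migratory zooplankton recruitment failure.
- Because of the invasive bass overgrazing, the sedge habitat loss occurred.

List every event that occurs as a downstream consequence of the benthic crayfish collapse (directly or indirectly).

Direct effects: the mayfly displacement, the migratory macrophyte die-off.
2 steps out: the mussel range expansion, the upstream bass population decline.
3 steps out: the migratory frog bloom, the macrophyte population surge, the planktonic trout recruitment failure.
4 steps out: the coastal frog recruitment failure, the migratory zooplankton recruitment failure.
5 steps out: the migratory heron bloom.
Not reachable from it: the invasive bass overgrazing, the sedge habitat loss, the upstream bass range expansion, the juvenile sedge habitat loss, the mayfly collapse.

the coastal frog recruitment failure, the macrophyte population surge, the mayfly displacement, the migratory frog bloom, the migratory heron bloom, the migratory macrophyte die-off, the migratory zooplankton recruitment failure, the mussel range expansion, the planktonic trout recruitment failure, the upstream bass population decline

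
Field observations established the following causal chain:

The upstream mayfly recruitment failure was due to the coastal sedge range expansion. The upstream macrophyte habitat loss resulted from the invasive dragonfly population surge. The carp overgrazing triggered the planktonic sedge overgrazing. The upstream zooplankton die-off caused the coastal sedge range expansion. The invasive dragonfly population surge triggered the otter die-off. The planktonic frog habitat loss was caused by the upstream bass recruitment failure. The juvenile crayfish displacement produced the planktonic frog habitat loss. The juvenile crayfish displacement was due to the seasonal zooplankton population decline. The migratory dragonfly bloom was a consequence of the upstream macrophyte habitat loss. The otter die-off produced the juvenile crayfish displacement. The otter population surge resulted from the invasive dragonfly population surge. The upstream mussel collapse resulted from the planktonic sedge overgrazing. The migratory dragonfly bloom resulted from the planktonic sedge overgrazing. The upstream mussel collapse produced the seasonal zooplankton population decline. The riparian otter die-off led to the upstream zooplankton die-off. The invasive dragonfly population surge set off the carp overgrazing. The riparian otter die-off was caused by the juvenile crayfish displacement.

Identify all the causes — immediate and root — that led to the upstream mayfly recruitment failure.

the carp overgrazing, the coastal sedge range expansion, the invasive dragonfly population surge, the juvenile crayfish displacement, the otter die-off, the planktonic sedge overgrazing, the riparian otter die-off, the seasonal zooplankton population decline, the upstream mussel collapse, the upstream zooplankton die-off

Immediate cause of the upstream mayfly recruitment failure: the coastal sedge range expansion.
Further upstream: the invasive dragonfly population surge, the otter die-off, the carp overgrazing, the planktonic sedge overgrazing, the upstream mussel collapse, the seasonal zooplankton population decline, the juvenile crayfish displacement, the riparian otter die-off, the upstream zooplankton die-off.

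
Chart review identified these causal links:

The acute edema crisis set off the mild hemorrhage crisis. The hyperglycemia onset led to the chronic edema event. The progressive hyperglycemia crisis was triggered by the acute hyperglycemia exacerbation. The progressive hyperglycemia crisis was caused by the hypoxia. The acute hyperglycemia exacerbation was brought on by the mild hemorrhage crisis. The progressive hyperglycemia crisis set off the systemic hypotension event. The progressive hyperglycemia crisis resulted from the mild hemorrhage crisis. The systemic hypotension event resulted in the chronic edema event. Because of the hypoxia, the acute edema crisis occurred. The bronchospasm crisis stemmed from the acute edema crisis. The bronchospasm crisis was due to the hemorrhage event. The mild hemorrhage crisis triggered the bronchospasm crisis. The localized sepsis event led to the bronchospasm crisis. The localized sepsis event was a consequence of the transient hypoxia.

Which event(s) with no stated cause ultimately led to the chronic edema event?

the hyperglycemia onset, the hypoxia

Tracing upstream from the chronic edema event: the chronic edema event ← the systemic hypotension event ← the progressive hyperglycemia crisis ← the hypoxia.
A separate upstream branch: the chronic edema event ← the hyperglycemia onset.
Each of those chain origins has no stated cause.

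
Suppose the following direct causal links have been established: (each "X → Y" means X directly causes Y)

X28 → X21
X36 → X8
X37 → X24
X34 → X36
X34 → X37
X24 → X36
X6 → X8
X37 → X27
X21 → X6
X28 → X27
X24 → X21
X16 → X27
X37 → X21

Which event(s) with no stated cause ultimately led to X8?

Tracing upstream from X8: X8 ← X36 ← X34.
A separate upstream branch: X8 ← X6 ← X21 ← X28.
Each of those chain origins has no stated cause.

X28, X34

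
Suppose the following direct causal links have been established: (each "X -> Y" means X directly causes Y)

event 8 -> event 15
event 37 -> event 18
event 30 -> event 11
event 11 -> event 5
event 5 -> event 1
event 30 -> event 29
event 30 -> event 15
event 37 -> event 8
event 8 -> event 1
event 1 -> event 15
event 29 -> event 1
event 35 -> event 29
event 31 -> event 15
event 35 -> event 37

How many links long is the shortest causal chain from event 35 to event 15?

3

Shortest chain: event 35 → event 29 → event 1 → event 15.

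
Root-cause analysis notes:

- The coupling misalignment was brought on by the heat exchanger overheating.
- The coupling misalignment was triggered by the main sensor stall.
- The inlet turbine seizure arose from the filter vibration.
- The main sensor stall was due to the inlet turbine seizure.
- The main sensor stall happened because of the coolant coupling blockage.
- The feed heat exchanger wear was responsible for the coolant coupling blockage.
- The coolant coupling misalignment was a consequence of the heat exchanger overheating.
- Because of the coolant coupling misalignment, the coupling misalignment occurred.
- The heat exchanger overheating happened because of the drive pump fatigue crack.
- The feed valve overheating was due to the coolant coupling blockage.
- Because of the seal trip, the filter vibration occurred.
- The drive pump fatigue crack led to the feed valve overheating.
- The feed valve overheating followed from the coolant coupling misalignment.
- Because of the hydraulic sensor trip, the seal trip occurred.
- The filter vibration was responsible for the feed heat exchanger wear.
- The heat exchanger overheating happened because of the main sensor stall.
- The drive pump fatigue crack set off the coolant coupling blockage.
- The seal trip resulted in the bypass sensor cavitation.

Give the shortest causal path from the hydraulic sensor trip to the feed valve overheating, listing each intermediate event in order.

the hydraulic sensor trip → the seal trip
the seal trip → the filter vibration
the filter vibration → the feed heat exchanger wear
the feed heat exchanger wear → the coolant coupling blockage
the coolant coupling blockage → the feed valve overheating
Length: 5 steps.

the hydraulic sensor trip → the seal trip → the filter vibration → the feed heat exchanger wear → the coolant coupling blockage → the feed valve overheating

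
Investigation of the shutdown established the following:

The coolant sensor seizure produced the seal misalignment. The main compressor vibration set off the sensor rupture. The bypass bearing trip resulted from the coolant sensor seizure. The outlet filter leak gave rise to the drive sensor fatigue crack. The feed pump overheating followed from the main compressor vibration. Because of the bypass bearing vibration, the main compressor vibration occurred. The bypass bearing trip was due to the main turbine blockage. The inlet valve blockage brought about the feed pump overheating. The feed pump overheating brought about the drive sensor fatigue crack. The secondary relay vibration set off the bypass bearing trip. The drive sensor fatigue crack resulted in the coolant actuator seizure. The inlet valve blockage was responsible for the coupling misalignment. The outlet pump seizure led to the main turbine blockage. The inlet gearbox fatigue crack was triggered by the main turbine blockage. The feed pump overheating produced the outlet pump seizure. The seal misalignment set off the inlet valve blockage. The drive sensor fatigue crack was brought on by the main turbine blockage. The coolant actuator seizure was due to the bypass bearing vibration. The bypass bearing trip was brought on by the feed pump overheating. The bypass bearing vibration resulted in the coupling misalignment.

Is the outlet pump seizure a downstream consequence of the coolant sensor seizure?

There is a causal chain: the coolant sensor seizure → the seal misalignment → the inlet valve blockage → the feed pump overheating → the outlet pump seizure.

Yes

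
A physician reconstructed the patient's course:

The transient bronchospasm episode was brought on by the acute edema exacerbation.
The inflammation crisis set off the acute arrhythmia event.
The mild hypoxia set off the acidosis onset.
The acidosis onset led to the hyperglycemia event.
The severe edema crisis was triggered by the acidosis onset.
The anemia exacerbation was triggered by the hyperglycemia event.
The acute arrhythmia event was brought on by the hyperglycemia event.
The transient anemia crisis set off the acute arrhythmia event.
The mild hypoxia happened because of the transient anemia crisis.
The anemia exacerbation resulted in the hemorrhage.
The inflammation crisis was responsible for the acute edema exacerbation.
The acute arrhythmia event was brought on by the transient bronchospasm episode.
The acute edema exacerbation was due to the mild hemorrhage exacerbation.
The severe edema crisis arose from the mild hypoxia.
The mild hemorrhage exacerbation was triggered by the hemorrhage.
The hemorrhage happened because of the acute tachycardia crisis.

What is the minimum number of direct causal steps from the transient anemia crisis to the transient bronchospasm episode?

Shortest chain: the transient anemia crisis → the mild hypoxia → the acidosis onset → the hyperglycemia event → the anemia exacerbation → the hemorrhage → the mild hemorrhage exacerbation → the acute edema exacerbation → the transient bronchospasm episode.

8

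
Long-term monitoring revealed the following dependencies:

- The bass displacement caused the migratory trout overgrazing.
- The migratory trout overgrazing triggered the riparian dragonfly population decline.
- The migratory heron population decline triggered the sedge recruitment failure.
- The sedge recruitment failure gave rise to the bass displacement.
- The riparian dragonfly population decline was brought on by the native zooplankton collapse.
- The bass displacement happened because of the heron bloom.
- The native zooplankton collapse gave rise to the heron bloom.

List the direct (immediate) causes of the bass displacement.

the heron bloom, the sedge recruitment failure

Upstream contributors include the migratory heron population decline, the native zooplankton collapse, but only the heron bloom, the sedge recruitment failure feed directly into the bass displacement.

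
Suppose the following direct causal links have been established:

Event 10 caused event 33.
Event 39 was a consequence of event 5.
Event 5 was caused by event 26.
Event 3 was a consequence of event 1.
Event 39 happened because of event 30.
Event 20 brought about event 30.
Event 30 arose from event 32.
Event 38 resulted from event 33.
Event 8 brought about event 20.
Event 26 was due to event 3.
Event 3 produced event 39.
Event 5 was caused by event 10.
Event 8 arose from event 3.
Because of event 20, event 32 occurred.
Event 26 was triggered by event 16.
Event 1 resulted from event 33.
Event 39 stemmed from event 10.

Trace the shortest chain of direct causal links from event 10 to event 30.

event 10 → event 33 → event 1 → event 3 → event 8 → event 20 → event 30

event 10 → event 33
event 33 → event 1
event 1 → event 3
event 3 → event 8
event 8 → event 20
event 20 → event 30
Length: 6 steps.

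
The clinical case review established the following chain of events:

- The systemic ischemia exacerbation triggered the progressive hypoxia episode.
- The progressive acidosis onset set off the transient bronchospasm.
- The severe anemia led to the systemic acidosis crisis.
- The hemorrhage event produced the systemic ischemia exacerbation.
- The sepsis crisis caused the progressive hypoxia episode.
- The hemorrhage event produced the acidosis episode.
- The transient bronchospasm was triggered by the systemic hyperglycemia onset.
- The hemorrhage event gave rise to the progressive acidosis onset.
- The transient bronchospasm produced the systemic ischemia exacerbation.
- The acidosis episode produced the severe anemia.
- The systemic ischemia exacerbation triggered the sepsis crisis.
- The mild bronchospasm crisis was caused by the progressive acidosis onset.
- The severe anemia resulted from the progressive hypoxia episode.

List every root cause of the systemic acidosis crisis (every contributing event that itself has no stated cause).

Tracing upstream from the systemic acidosis crisis: the systemic acidosis crisis ← the severe anemia ← the acidosis episode ← the hemorrhage event.
A separate upstream branch: the systemic acidosis crisis ← the severe anemia ← the progressive hypoxia episode ← the systemic ischemia exacerbation ← the transient bronchospasm ← the systemic hyperglycemia onset.
Each of those chain origins has no stated cause.

the hemorrhage event, the systemic hyperglycemia onset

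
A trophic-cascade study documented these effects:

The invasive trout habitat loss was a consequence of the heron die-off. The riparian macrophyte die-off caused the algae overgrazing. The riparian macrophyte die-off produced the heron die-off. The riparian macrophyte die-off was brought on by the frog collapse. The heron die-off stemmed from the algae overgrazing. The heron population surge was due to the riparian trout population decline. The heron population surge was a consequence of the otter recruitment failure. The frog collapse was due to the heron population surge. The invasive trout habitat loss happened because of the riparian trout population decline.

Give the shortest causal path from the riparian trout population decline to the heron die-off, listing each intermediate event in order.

the riparian trout population decline → the heron population surge
the heron population surge → the frog collapse
the frog collapse → the riparian macrophyte die-off
the riparian macrophyte die-off → the heron die-off
Length: 4 steps.

the riparian trout population decline → the heron population surge → the frog collapse → the riparian macrophyte die-off → the heron die-off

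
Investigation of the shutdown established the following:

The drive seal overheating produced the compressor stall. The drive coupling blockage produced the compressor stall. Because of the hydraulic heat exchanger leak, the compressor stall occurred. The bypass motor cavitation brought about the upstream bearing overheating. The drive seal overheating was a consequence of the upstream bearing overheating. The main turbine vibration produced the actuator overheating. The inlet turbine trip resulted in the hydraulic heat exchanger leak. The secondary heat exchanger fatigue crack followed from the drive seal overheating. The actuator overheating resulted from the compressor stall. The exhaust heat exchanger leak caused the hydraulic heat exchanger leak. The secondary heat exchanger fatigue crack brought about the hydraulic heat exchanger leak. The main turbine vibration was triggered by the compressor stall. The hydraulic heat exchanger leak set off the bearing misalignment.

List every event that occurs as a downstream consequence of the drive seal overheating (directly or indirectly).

the actuator overheating, the bearing misalignment, the compressor stall, the hydraulic heat exchanger leak, the main turbine vibration, the secondary heat exchanger fatigue crack

Direct effects: the secondary heat exchanger fatigue crack, the compressor stall.
2 steps out: the hydraulic heat exchanger leak, the main turbine vibration, the actuator overheating.
3 steps out: the bearing misalignment.
Not reachable from it: the drive coupling blockage, the exhaust heat exchanger leak, the bypass motor cavitation, the upstream bearing overheating, the inlet turbine trip.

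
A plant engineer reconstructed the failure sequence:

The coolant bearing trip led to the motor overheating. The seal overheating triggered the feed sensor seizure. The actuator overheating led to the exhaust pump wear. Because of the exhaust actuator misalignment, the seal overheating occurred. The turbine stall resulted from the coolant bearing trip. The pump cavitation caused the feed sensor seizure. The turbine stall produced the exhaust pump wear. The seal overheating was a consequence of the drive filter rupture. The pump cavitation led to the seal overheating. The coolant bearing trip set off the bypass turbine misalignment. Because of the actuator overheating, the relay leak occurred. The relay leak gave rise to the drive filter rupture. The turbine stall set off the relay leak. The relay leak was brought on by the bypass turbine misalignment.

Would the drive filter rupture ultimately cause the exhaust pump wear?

No

The drive filter rupture leads to the seal overheating, the feed sensor seizure; the exhaust pump wear is not among them.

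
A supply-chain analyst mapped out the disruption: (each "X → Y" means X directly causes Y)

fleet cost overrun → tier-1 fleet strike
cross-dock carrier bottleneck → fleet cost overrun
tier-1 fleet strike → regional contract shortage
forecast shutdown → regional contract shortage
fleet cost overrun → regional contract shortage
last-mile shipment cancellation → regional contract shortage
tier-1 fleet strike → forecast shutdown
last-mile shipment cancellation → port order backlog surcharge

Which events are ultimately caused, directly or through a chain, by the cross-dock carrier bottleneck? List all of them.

Direct effects: the fleet cost overrun.
2 steps out: the tier-1 fleet strike, the regional contract shortage.
3 steps out: the forecast shutdown.
Not reachable from it: the last-mile shipment cancellation, the port order backlog surcharge.

the fleet cost overrun, the forecast shutdown, the regional contract shortage, the tier-1 fleet strike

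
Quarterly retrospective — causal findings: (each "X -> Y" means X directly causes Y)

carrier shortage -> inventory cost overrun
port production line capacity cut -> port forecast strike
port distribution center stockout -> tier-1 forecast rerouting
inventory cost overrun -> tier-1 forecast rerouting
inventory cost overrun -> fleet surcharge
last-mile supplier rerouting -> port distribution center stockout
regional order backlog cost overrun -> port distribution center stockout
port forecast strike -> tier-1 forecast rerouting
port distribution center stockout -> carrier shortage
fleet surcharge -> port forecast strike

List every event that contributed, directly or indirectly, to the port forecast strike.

the carrier shortage, the fleet surcharge, the inventory cost overrun, the last-mile supplier rerouting, the port distribution center stockout, the port production line capacity cut, the regional order backlog cost overrun

Immediate causes of the port forecast strike: the fleet surcharge, the port production line capacity cut.
Further upstream: the regional order backlog cost overrun, the last-mile supplier rerouting, the port distribution center stockout, the carrier shortage, the inventory cost overrun.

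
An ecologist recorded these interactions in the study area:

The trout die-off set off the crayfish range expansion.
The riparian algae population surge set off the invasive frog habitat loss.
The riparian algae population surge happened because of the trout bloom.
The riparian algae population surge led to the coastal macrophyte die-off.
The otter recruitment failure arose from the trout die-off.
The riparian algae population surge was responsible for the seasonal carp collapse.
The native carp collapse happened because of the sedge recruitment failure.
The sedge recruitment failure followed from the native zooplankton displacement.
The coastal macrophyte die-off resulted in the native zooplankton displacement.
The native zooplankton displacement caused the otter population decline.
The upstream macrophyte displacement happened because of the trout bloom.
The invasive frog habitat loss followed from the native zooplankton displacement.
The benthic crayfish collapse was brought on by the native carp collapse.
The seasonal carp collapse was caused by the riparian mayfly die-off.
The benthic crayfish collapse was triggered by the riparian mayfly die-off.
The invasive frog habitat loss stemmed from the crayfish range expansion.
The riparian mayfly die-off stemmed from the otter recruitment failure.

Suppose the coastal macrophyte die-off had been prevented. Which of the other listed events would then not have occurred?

Downstream of the coastal macrophyte die-off: the native zooplankton displacement, the sedge recruitment failure, the otter population decline, the native carp collapse, the benthic crayfish collapse, the invasive frog habitat loss.
Of those, still caused via another path: the benthic crayfish collapse, the invasive frog habitat loss.
The remainder have no surviving cause.

the native carp collapse, the native zooplankton displacement, the otter population decline, the sedge recruitment failure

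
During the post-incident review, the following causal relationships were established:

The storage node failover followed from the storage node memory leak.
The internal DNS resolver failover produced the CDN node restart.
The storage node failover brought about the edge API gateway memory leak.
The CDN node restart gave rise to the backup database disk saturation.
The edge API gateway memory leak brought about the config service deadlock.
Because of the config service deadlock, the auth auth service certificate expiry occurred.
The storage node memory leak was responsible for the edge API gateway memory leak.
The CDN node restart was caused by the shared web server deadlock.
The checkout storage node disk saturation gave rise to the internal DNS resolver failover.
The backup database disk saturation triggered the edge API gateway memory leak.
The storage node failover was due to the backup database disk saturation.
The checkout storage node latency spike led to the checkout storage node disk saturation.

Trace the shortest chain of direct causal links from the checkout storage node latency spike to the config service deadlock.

the checkout storage node latency spike → the checkout storage node disk saturation → the internal DNS resolver failover → the CDN node restart → the backup database disk saturation → the edge API gateway memory leak → the config service deadlock

the checkout storage node latency spike → the checkout storage node disk saturation
the checkout storage node disk saturation → the internal DNS resolver failover
the internal DNS resolver failover → the CDN node restart
the CDN node restart → the backup database disk saturation
the backup database disk saturation → the edge API gateway memory leak
the edge API gateway memory leak → the config service deadlock
Length: 6 steps.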